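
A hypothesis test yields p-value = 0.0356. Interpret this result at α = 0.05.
Since p = 0.0356 < α = 0.05, reject H₀.
There is sufficient evidence to reject the null hypothesis; the result is statistically significant at the 0.05 level.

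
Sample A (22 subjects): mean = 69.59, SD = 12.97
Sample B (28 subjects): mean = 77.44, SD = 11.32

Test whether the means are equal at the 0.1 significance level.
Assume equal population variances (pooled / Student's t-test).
Student's two-sample t-test (equal variances):
H₀: μ₁ = μ₂
H₁: μ₁ ≠ μ₂
df = n₁ + n₂ - 2 = 48
Pooled variance s_p² = [(n₁-1)s₁² + (n₂-1)s₂²] / (n₁ + n₂ - 2) = [(21)(12.97²) + (27)(11.32²)] / 48 = 145.6767
SE = √(s_p²(1/n₁ + 1/n₂)) = √(145.6767 × (1/22 + 1/28)) = 3.4387
t = (x̄₁ - x̄₂) / SE = (69.59 - 77.44) / 3.4387 = -7.85 / 3.4387 = -2.283
p-value = 0.0269

Since p-value < α = 0.1, we reject H₀.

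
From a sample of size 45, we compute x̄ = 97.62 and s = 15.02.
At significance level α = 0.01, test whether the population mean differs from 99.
One-sample t-test:
H₀: μ = 99
H₁: μ ≠ 99
df = n - 1 = 44
t = (x̄ - μ₀) / (s/√n) = (97.62 - 99) / (15.02/√45) = -0.616
p-value = 0.5409

Since p-value > α = 0.01, we fail to reject H₀.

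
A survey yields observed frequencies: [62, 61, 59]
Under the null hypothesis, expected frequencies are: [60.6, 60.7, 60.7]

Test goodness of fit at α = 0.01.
Chi-square goodness of fit test:
H₀: observed counts match expected distribution
H₁: observed counts differ from expected distribution
df = k - 1 = 2
χ² = Σ(O - E)²/E
   = (62 - 60.6)²/60.6 + (61 - 60.7)²/60.7 + (59 - 60.7)²/60.7
   = 0.032 + 0.001 + 0.048
   = 0.08
p-value = 0.9601

Since p-value > α = 0.01, we fail to reject H₀.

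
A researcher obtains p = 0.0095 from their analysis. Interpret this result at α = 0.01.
Since p = 0.0095 < α = 0.01, reject H₀.
There is sufficient evidence to reject the null hypothesis; the result is statistically significant at the 0.01 level.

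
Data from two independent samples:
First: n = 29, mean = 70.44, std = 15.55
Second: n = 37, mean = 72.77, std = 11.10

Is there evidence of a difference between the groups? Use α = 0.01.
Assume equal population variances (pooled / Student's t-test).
Student's two-sample t-test (equal variances):
H₀: μ₁ = μ₂
H₁: μ₁ ≠ μ₂
df = n₁ + n₂ - 2 = 64
Pooled variance s_p² = [(n₁-1)s₁² + (n₂-1)s₂²] / (n₁ + n₂ - 2) = [(28)(15.55²) + (36)(11.10²)] / 64 = 175.0942
SE = √(s_p²(1/n₁ + 1/n₂)) = √(175.0942 × (1/29 + 1/37)) = 3.2818
t = (x̄₁ - x̄₂) / SE = (70.44 - 72.77) / 3.2818 = -2.33 / 3.2818 = -0.710
p-value = 0.4803

Since p-value > α = 0.01, we fail to reject H₀.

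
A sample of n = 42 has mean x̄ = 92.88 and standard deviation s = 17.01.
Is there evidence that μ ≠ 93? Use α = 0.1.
One-sample t-test:
H₀: μ = 93
H₁: μ ≠ 93
df = n - 1 = 41
t = (x̄ - μ₀) / (s/√n) = (92.88 - 93) / (17.01/√42) = -0.046
p-value = 0.9638

Since p-value > α = 0.1, we fail to reject H₀.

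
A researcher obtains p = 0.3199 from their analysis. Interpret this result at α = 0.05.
Since p = 0.3199 > α = 0.05, fail to reject H₀.
There is insufficient evidence to reject the null hypothesis; the result is not statistically significant at the 0.05 level.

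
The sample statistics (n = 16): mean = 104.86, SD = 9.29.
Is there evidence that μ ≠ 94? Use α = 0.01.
One-sample t-test:
H₀: μ = 94
H₁: μ ≠ 94
df = n - 1 = 15
t = (x̄ - μ₀) / (s/√n) = (104.86 - 94) / (9.29/√16) = 4.676
p-value = 0.0003

Since p-value < α = 0.01, we reject H₀.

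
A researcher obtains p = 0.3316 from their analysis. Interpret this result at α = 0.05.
Since p = 0.3316 > α = 0.05, fail to reject H₀.
There is insufficient evidence to reject the null hypothesis; the result is not statistically significant at the 0.05 level.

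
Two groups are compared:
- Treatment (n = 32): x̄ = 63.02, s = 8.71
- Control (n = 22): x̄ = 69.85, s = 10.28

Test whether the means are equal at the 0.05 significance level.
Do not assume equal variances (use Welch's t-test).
Welch's two-sample t-test:
H₀: μ₁ = μ₂
H₁: μ₁ ≠ μ₂
s₁²/n₁ = 8.71²/32 = 2.3708,  s₂²/n₂ = 10.28²/22 = 4.8036
SE = √(s₁²/n₁ + s₂²/n₂) = √(2.3708 + 4.8036) = 2.6785
df (Welch-Satterthwaite) = (s₁²/n₁ + s₂²/n₂)² / [(s₁²/n₁)²/(n₁-1) + (s₂²/n₂)²/(n₂-1)] ≈ 40.21
t = (x̄₁ - x̄₂) / SE = (63.02 - 69.85) / 2.6785 = -6.83 / 2.6785 = -2.550
p-value = 0.0147

Since p-value < α = 0.05, we reject H₀.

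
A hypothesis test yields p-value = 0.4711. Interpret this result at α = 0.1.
Since p = 0.4711 > α = 0.1, fail to reject H₀.
There is insufficient evidence to reject the null hypothesis; the result is not statistically significant at the 0.1 level.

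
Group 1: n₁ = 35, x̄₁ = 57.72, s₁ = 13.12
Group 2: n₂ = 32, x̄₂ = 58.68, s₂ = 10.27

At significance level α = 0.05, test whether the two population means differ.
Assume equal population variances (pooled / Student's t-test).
Student's two-sample t-test (equal variances):
H₀: μ₁ = μ₂
H₁: μ₁ ≠ μ₂
df = n₁ + n₂ - 2 = 65
Pooled variance s_p² = [(n₁-1)s₁² + (n₂-1)s₂²] / (n₁ + n₂ - 2) = [(34)(13.12²) + (31)(10.27²)] / 65 = 140.3420
SE = √(s_p²(1/n₁ + 1/n₂)) = √(140.3420 × (1/35 + 1/32)) = 2.8975
t = (x̄₁ - x̄₂) / SE = (57.72 - 58.68) / 2.8975 = -0.96 / 2.8975 = -0.331
p-value = 0.7415

Since p-value > α = 0.05, we fail to reject H₀.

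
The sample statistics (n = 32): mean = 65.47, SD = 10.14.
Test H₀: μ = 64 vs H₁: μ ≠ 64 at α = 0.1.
One-sample t-test:
H₀: μ = 64
H₁: μ ≠ 64
df = n - 1 = 31
t = (x̄ - μ₀) / (s/√n) = (65.47 - 64) / (10.14/√32) = 0.820
p-value = 0.4184

Since p-value > α = 0.1, we fail to reject H₀.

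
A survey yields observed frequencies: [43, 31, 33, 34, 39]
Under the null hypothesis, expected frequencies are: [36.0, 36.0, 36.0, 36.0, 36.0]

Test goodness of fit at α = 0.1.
Chi-square goodness of fit test:
H₀: observed counts match expected distribution
H₁: observed counts differ from expected distribution
df = k - 1 = 4
χ² = Σ(O - E)²/E
   = (43 - 36.0)²/36.0 + (31 - 36.0)²/36.0 + (33 - 36.0)²/36.0 + (34 - 36.0)²/36.0 + (39 - 36.0)²/36.0
   = 1.361 + 0.694 + 0.250 + 0.111 + 0.250
   = 2.67
p-value = 0.6151

Since p-value > α = 0.1, we fail to reject H₀.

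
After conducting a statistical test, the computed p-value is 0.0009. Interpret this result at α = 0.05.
Since p = 0.0009 < α = 0.05, reject H₀.
There is sufficient evidence to reject the null hypothesis; the result is statistically significant at the 0.05 level.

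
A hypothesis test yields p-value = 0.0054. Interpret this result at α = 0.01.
Since p = 0.0054 < α = 0.01, reject H₀.
There is sufficient evidence to reject the null hypothesis; the result is statistically significant at the 0.01 level.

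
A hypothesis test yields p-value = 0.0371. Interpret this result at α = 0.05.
Since p = 0.0371 < α = 0.05, reject H₀.
There is sufficient evidence to reject the null hypothesis; the result is statistically significant at the 0.05 level.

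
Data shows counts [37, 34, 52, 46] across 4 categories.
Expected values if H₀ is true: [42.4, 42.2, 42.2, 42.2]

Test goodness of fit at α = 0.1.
Chi-square goodness of fit test:
H₀: observed counts match expected distribution
H₁: observed counts differ from expected distribution
df = k - 1 = 3
χ² = Σ(O - E)²/E
   = (37 - 42.4)²/42.4 + (34 - 42.2)²/42.2 + (52 - 42.2)²/42.2 + (46 - 42.2)²/42.2
   = 0.688 + 1.593 + 2.276 + 0.342
   = 4.90
p-value = 0.1793

Since p-value > α = 0.1, we fail to reject H₀.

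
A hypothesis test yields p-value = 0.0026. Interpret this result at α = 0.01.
Since p = 0.0026 < α = 0.01, reject H₀.
There is sufficient evidence to reject the null hypothesis; the result is statistically significant at the 0.01 level.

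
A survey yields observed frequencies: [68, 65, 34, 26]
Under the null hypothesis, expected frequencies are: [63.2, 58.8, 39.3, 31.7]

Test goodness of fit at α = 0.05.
Chi-square goodness of fit test:
H₀: observed counts match expected distribution
H₁: observed counts differ from expected distribution
df = k - 1 = 3
χ² = Σ(O - E)²/E
   = (68 - 63.2)²/63.2 + (65 - 58.8)²/58.8 + (34 - 39.3)²/39.3 + (26 - 31.7)²/31.7
   = 0.365 + 0.654 + 0.715 + 1.025
   = 2.76
p-value = 0.4305

Since p-value > α = 0.05, we fail to reject H₀.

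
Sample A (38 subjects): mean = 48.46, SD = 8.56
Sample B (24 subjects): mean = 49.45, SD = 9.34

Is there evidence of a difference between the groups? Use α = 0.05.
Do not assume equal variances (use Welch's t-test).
Welch's two-sample t-test:
H₀: μ₁ = μ₂
H₁: μ₁ ≠ μ₂
s₁²/n₁ = 8.56²/38 = 1.9283,  s₂²/n₂ = 9.34²/24 = 3.6348
SE = √(s₁²/n₁ + s₂²/n₂) = √(1.9283 + 3.6348) = 2.3586
df (Welch-Satterthwaite) = (s₁²/n₁ + s₂²/n₂)² / [(s₁²/n₁)²/(n₁-1) + (s₂²/n₂)²/(n₂-1)] ≈ 45.85
t = (x̄₁ - x̄₂) / SE = (48.46 - 49.45) / 2.3586 = -0.99 / 2.3586 = -0.420
p-value = 0.6766

Since p-value > α = 0.05, we fail to reject H₀.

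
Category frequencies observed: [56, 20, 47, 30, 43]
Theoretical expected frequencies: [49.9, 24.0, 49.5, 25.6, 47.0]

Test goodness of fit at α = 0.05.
Chi-square goodness of fit test:
H₀: observed counts match expected distribution
H₁: observed counts differ from expected distribution
df = k - 1 = 4
χ² = Σ(O - E)²/E
   = (56 - 49.9)²/49.9 + (20 - 24.0)²/24.0 + (47 - 49.5)²/49.5 + (30 - 25.6)²/25.6 + (43 - 47.0)²/47.0
   = 0.746 + 0.667 + 0.126 + 0.756 + 0.340
   = 2.64
p-value = 0.6206

Since p-value > α = 0.05, we fail to reject H₀.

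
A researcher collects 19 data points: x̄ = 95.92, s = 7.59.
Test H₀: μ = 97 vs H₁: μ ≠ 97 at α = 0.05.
One-sample t-test:
H₀: μ = 97
H₁: μ ≠ 97
df = n - 1 = 18
t = (x̄ - μ₀) / (s/√n) = (95.92 - 97) / (7.59/√19) = -0.620
p-value = 0.5429

Since p-value > α = 0.05, we fail to reject H₀.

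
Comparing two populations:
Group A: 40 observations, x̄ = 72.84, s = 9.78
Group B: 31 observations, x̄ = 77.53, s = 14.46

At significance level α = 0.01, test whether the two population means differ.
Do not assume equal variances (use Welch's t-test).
Welch's two-sample t-test:
H₀: μ₁ = μ₂
H₁: μ₁ ≠ μ₂
s₁²/n₁ = 9.78²/40 = 2.3912,  s₂²/n₂ = 14.46²/31 = 6.7449
SE = √(s₁²/n₁ + s₂²/n₂) = √(2.3912 + 6.7449) = 3.0226
df (Welch-Satterthwaite) = (s₁²/n₁ + s₂²/n₂)² / [(s₁²/n₁)²/(n₁-1) + (s₂²/n₂)²/(n₂-1)] ≈ 50.19
t = (x̄₁ - x̄₂) / SE = (72.84 - 77.53) / 3.0226 = -4.69 / 3.0226 = -1.552
p-value = 0.1270

Since p-value > α = 0.01, we fail to reject H₀.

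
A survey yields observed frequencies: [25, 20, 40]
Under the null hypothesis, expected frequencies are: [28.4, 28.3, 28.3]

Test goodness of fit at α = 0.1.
Chi-square goodness of fit test:
H₀: observed counts match expected distribution
H₁: observed counts differ from expected distribution
df = k - 1 = 2
χ² = Σ(O - E)²/E
   = (25 - 28.4)²/28.4 + (20 - 28.3)²/28.3 + (40 - 28.3)²/28.3
   = 0.407 + 2.434 + 4.837
   = 7.68
p-value = 0.0215

Since p-value < α = 0.1, we reject H₀.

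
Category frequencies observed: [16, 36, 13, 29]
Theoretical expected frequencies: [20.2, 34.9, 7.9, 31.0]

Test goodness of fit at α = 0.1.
Chi-square goodness of fit test:
H₀: observed counts match expected distribution
H₁: observed counts differ from expected distribution
df = k - 1 = 3
χ² = Σ(O - E)²/E
   = (16 - 20.2)²/20.2 + (36 - 34.9)²/34.9 + (13 - 7.9)²/7.9 + (29 - 31.0)²/31.0
   = 0.873 + 0.035 + 3.292 + 0.129
   = 4.33
p-value = 0.2280

Since p-value > α = 0.1, we fail to reject H₀.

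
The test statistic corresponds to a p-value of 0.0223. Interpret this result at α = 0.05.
Since p = 0.0223 < α = 0.05, reject H₀.
There is sufficient evidence to reject the null hypothesis; the result is statistically significant at the 0.05 level.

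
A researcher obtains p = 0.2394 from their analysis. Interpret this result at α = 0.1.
Since p = 0.2394 > α = 0.1, fail to reject H₀.
There is insufficient evidence to reject the null hypothesis; the result is not statistically significant at the 0.1 level.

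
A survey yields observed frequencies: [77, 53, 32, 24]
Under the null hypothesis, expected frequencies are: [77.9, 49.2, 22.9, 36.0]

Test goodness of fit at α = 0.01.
Chi-square goodness of fit test:
H₀: observed counts match expected distribution
H₁: observed counts differ from expected distribution
df = k - 1 = 3
χ² = Σ(O - E)²/E
   = (77 - 77.9)²/77.9 + (53 - 49.2)²/49.2 + (32 - 22.9)²/22.9 + (24 - 36.0)²/36.0
   = 0.010 + 0.293 + 3.616 + 4.000
   = 7.92
p-value = 0.0477

Since p-value > α = 0.01, we fail to reject H₀.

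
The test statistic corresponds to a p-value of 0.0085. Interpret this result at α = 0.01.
Since p = 0.0085 < α = 0.01, reject H₀.
There is sufficient evidence to reject the null hypothesis; the result is statistically significant at the 0.01 level.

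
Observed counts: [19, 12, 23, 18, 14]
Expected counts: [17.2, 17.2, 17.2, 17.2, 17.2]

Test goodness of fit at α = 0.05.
Chi-square goodness of fit test:
H₀: observed counts match expected distribution
H₁: observed counts differ from expected distribution
df = k - 1 = 4
χ² = Σ(O - E)²/E
   = (19 - 17.2)²/17.2 + (12 - 17.2)²/17.2 + (23 - 17.2)²/17.2 + (18 - 17.2)²/17.2 + (14 - 17.2)²/17.2
   = 0.188 + 1.572 + 1.956 + 0.037 + 0.595
   = 4.35
p-value = 0.3608

Since p-value > α = 0.05, we fail to reject H₀.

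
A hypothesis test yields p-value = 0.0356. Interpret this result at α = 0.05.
Since p = 0.0356 < α = 0.05, reject H₀.
There is sufficient evidence to reject the null hypothesis; the result is statistically significant at the 0.05 level.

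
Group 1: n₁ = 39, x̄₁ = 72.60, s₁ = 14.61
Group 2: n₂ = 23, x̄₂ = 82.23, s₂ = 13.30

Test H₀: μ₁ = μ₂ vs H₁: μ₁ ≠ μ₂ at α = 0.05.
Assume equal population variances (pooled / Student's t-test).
Student's two-sample t-test (equal variances):
H₀: μ₁ = μ₂
H₁: μ₁ ≠ μ₂
df = n₁ + n₂ - 2 = 60
Pooled variance s_p² = [(n₁-1)s₁² + (n₂-1)s₂²] / (n₁ + n₂ - 2) = [(38)(14.61²) + (22)(13.30²)] / 60 = 200.0460
SE = √(s_p²(1/n₁ + 1/n₂)) = √(200.0460 × (1/39 + 1/23)) = 3.7185
t = (x̄₁ - x̄₂) / SE = (72.60 - 82.23) / 3.7185 = -9.63 / 3.7185 = -2.590
p-value = 0.0120

Since p-value < α = 0.05, we reject H₀.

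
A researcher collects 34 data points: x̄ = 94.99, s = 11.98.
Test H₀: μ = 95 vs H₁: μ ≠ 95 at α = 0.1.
One-sample t-test:
H₀: μ = 95
H₁: μ ≠ 95
df = n - 1 = 33
t = (x̄ - μ₀) / (s/√n) = (94.99 - 95) / (11.98/√34) = -0.005
p-value = 0.9961

Since p-value > α = 0.1, we fail to reject H₀.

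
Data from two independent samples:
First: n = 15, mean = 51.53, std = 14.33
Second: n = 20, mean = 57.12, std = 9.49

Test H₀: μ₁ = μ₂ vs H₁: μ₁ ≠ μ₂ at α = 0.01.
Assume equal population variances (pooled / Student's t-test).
Student's two-sample t-test (equal variances):
H₀: μ₁ = μ₂
H₁: μ₁ ≠ μ₂
df = n₁ + n₂ - 2 = 33
Pooled variance s_p² = [(n₁-1)s₁² + (n₂-1)s₂²] / (n₁ + n₂ - 2) = [(14)(14.33²) + (19)(9.49²)] / 33 = 138.9705
SE = √(s_p²(1/n₁ + 1/n₂)) = √(138.9705 × (1/15 + 1/20)) = 4.0266
t = (x̄₁ - x̄₂) / SE = (51.53 - 57.12) / 4.0266 = -5.59 / 4.0266 = -1.388
p-value = 0.1744

Since p-value > α = 0.01, we fail to reject H₀.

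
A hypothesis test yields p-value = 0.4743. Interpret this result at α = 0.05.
Since p = 0.4743 > α = 0.05, fail to reject H₀.
There is insufficient evidence to reject the null hypothesis; the result is not statistically significant at the 0.05 level.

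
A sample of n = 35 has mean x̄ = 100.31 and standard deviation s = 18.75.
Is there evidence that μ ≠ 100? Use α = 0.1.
One-sample t-test:
H₀: μ = 100
H₁: μ ≠ 100
df = n - 1 = 34
t = (x̄ - μ₀) / (s/√n) = (100.31 - 100) / (18.75/√35) = 0.098
p-value = 0.9227

Since p-value > α = 0.1, we fail to reject H₀.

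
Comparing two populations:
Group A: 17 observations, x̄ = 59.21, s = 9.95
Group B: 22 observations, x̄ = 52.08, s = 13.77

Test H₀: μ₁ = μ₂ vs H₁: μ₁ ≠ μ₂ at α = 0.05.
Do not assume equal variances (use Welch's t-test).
Welch's two-sample t-test:
H₀: μ₁ = μ₂
H₁: μ₁ ≠ μ₂
s₁²/n₁ = 9.95²/17 = 5.8237,  s₂²/n₂ = 13.77²/22 = 8.6188
SE = √(s₁²/n₁ + s₂²/n₂) = √(5.8237 + 8.6188) = 3.8003
df (Welch-Satterthwaite) = (s₁²/n₁ + s₂²/n₂)² / [(s₁²/n₁)²/(n₁-1) + (s₂²/n₂)²/(n₂-1)] ≈ 36.87
t = (x̄₁ - x̄₂) / SE = (59.21 - 52.08) / 3.8003 = 7.13 / 3.8003 = 1.876
p-value = 0.0686

Since p-value > α = 0.05, we fail to reject H₀.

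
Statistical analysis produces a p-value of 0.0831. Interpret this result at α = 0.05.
Since p = 0.0831 > α = 0.05, fail to reject H₀.
There is insufficient evidence to reject the null hypothesis; the result is not statistically significant at the 0.05 level.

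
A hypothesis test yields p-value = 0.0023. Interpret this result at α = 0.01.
Since p = 0.0023 < α = 0.01, reject H₀.
There is sufficient evidence to reject the null hypothesis; the result is statistically significant at the 0.01 level.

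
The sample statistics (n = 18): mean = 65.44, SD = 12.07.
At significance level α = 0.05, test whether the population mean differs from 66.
One-sample t-test:
H₀: μ = 66
H₁: μ ≠ 66
df = n - 1 = 17
t = (x̄ - μ₀) / (s/√n) = (65.44 - 66) / (12.07/√18) = -0.197
p-value = 0.8463

Since p-value > α = 0.05, we fail to reject H₀.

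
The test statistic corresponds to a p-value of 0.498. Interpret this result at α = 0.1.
Since p = 0.498 > α = 0.1, fail to reject H₀.
There is insufficient evidence to reject the null hypothesis; the result is not statistically significant at the 0.1 level.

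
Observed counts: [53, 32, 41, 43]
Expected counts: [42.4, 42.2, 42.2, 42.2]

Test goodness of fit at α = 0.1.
Chi-square goodness of fit test:
H₀: observed counts match expected distribution
H₁: observed counts differ from expected distribution
df = k - 1 = 3
χ² = Σ(O - E)²/E
   = (53 - 42.4)²/42.4 + (32 - 42.2)²/42.2 + (41 - 42.2)²/42.2 + (43 - 42.2)²/42.2
   = 2.650 + 2.465 + 0.034 + 0.015
   = 5.16
p-value = 0.1601

Since p-value > α = 0.1, we fail to reject H₀.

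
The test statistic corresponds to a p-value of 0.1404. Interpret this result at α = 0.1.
Since p = 0.1404 > α = 0.1, fail to reject H₀.
There is insufficient evidence to reject the null hypothesis; the result is not statistically significant at the 0.1 level.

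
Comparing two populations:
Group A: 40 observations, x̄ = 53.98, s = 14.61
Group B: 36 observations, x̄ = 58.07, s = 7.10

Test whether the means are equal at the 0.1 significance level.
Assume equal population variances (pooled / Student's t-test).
Student's two-sample t-test (equal variances):
H₀: μ₁ = μ₂
H₁: μ₁ ≠ μ₂
df = n₁ + n₂ - 2 = 74
Pooled variance s_p² = [(n₁-1)s₁² + (n₂-1)s₂²] / (n₁ + n₂ - 2) = [(39)(14.61²) + (35)(7.10²)] / 74 = 136.3376
SE = √(s_p²(1/n₁ + 1/n₂)) = √(136.3376 × (1/40 + 1/36)) = 2.6825
t = (x̄₁ - x̄₂) / SE = (53.98 - 58.07) / 2.6825 = -4.09 / 2.6825 = -1.525
p-value = 0.1316

Since p-value > α = 0.1, we fail to reject H₀.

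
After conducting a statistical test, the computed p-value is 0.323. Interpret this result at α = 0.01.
Since p = 0.323 > α = 0.01, fail to reject H₀.
There is insufficient evidence to reject the null hypothesis; the result is not statistically significant at the 0.01 level.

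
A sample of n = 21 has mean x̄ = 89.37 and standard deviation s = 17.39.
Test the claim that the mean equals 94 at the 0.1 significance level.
One-sample t-test:
H₀: μ = 94
H₁: μ ≠ 94
df = n - 1 = 20
t = (x̄ - μ₀) / (s/√n) = (89.37 - 94) / (17.39/√21) = -1.220
p-value = 0.2366

Since p-value > α = 0.1, we fail to reject H₀.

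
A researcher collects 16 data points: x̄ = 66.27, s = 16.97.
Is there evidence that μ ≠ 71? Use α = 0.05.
One-sample t-test:
H₀: μ = 71
H₁: μ ≠ 71
df = n - 1 = 15
t = (x̄ - μ₀) / (s/√n) = (66.27 - 71) / (16.97/√16) = -1.115
p-value = 0.2824

Since p-value > α = 0.05, we fail to reject H₀.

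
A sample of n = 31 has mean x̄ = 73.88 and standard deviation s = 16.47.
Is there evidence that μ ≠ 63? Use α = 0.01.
One-sample t-test:
H₀: μ = 63
H₁: μ ≠ 63
df = n - 1 = 30
t = (x̄ - μ₀) / (s/√n) = (73.88 - 63) / (16.47/√31) = 3.678
p-value = 0.0009

Since p-value < α = 0.01, we reject H₀.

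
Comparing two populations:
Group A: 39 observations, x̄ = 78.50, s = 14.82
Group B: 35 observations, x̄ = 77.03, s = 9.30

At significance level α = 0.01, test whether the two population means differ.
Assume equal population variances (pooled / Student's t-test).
Student's two-sample t-test (equal variances):
H₀: μ₁ = μ₂
H₁: μ₁ ≠ μ₂
df = n₁ + n₂ - 2 = 72
Pooled variance s_p² = [(n₁-1)s₁² + (n₂-1)s₂²] / (n₁ + n₂ - 2) = [(38)(14.82²) + (34)(9.30²)] / 72 = 156.7596
SE = √(s_p²(1/n₁ + 1/n₂)) = √(156.7596 × (1/39 + 1/35)) = 2.9152
t = (x̄₁ - x̄₂) / SE = (78.50 - 77.03) / 2.9152 = 1.47 / 2.9152 = 0.504
p-value = 0.6156

Since p-value > α = 0.01, we fail to reject H₀.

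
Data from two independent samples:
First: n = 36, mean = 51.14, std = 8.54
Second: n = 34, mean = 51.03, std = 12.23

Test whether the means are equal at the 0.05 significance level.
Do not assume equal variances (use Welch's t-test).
Welch's two-sample t-test:
H₀: μ₁ = μ₂
H₁: μ₁ ≠ μ₂
s₁²/n₁ = 8.54²/36 = 2.0259,  s₂²/n₂ = 12.23²/34 = 4.3992
SE = √(s₁²/n₁ + s₂²/n₂) = √(2.0259 + 4.3992) = 2.5348
df (Welch-Satterthwaite) = (s₁²/n₁ + s₂²/n₂)² / [(s₁²/n₁)²/(n₁-1) + (s₂²/n₂)²/(n₂-1)] ≈ 58.66
t = (x̄₁ - x̄₂) / SE = (51.14 - 51.03) / 2.5348 = 0.11 / 2.5348 = 0.043
p-value = 0.9655

Since p-value > α = 0.05, we fail to reject H₀.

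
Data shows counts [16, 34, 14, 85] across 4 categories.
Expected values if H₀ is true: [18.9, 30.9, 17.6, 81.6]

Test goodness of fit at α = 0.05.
Chi-square goodness of fit test:
H₀: observed counts match expected distribution
H₁: observed counts differ from expected distribution
df = k - 1 = 3
χ² = Σ(O - E)²/E
   = (16 - 18.9)²/18.9 + (34 - 30.9)²/30.9 + (14 - 17.6)²/17.6 + (85 - 81.6)²/81.6
   = 0.445 + 0.311 + 0.736 + 0.142
   = 1.63
p-value = 0.6517

Since p-value > α = 0.05, we fail to reject H₀.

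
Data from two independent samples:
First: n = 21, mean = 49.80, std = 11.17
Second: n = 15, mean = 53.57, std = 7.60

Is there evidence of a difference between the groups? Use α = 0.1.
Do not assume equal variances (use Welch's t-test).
Welch's two-sample t-test:
H₀: μ₁ = μ₂
H₁: μ₁ ≠ μ₂
s₁²/n₁ = 11.17²/21 = 5.9414,  s₂²/n₂ = 7.60²/15 = 3.8507
SE = √(s₁²/n₁ + s₂²/n₂) = √(5.9414 + 3.8507) = 3.1292
df (Welch-Satterthwaite) = (s₁²/n₁ + s₂²/n₂)² / [(s₁²/n₁)²/(n₁-1) + (s₂²/n₂)²/(n₂-1)] ≈ 33.95
t = (x̄₁ - x̄₂) / SE = (49.80 - 53.57) / 3.1292 = -3.77 / 3.1292 = -1.205
p-value = 0.2366

Since p-value > α = 0.1, we fail to reject H₀.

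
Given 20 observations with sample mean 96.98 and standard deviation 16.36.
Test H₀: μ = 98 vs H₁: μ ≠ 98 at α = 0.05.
One-sample t-test:
H₀: μ = 98
H₁: μ ≠ 98
df = n - 1 = 19
t = (x̄ - μ₀) / (s/√n) = (96.98 - 98) / (16.36/√20) = -0.279
p-value = 0.7834

Since p-value > α = 0.05, we fail to reject H₀.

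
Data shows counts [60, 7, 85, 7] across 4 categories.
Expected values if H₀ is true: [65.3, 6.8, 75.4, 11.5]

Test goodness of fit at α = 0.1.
Chi-square goodness of fit test:
H₀: observed counts match expected distribution
H₁: observed counts differ from expected distribution
df = k - 1 = 3
χ² = Σ(O - E)²/E
   = (60 - 65.3)²/65.3 + (7 - 6.8)²/6.8 + (85 - 75.4)²/75.4 + (7 - 11.5)²/11.5
   = 0.430 + 0.006 + 1.222 + 1.761
   = 3.42
p-value = 0.3314

Since p-value > α = 0.1, we fail to reject H₀.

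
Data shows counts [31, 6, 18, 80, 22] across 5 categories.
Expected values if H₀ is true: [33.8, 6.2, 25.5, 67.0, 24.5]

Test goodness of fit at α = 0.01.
Chi-square goodness of fit test:
H₀: observed counts match expected distribution
H₁: observed counts differ from expected distribution
df = k - 1 = 4
χ² = Σ(O - E)²/E
   = (31 - 33.8)²/33.8 + (6 - 6.2)²/6.2 + (18 - 25.5)²/25.5 + (80 - 67.0)²/67.0 + (22 - 24.5)²/24.5
   = 0.232 + 0.006 + 2.206 + 2.522 + 0.255
   = 5.22
p-value = 0.2653

Since p-value > α = 0.01, we fail to reject H₀.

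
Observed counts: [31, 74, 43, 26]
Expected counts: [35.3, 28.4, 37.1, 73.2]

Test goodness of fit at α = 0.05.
Chi-square goodness of fit test:
H₀: observed counts match expected distribution
H₁: observed counts differ from expected distribution
df = k - 1 = 3
χ² = Σ(O - E)²/E
   = (31 - 35.3)²/35.3 + (74 - 28.4)²/28.4 + (43 - 37.1)²/37.1 + (26 - 73.2)²/73.2
   = 0.524 + 73.217 + 0.938 + 30.435
   = 105.11
p-value < 0.0001

Since p-value < α = 0.05, we reject H₀.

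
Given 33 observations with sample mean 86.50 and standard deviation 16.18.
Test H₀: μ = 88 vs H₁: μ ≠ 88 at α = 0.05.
One-sample t-test:
H₀: μ = 88
H₁: μ ≠ 88
df = n - 1 = 32
t = (x̄ - μ₀) / (s/√n) = (86.50 - 88) / (16.18/√33) = -0.533
p-value = 0.5980

Since p-value > α = 0.05, we fail to reject H₀.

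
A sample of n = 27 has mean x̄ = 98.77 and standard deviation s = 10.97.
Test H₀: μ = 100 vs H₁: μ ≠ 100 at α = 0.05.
One-sample t-test:
H₀: μ = 100
H₁: μ ≠ 100
df = n - 1 = 26
t = (x̄ - μ₀) / (s/√n) = (98.77 - 100) / (10.97/√27) = -0.583
p-value = 0.5652

Since p-value > α = 0.05, we fail to reject H₀.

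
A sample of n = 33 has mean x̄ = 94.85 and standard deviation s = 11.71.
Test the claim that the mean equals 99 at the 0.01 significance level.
One-sample t-test:
H₀: μ = 99
H₁: μ ≠ 99
df = n - 1 = 32
t = (x̄ - μ₀) / (s/√n) = (94.85 - 99) / (11.71/√33) = -2.036
p-value = 0.0501

Since p-value > α = 0.01, we fail to reject H₀.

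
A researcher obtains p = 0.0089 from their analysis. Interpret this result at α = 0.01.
Since p = 0.0089 < α = 0.01, reject H₀.
There is sufficient evidence to reject the null hypothesis; the result is statistically significant at the 0.01 level.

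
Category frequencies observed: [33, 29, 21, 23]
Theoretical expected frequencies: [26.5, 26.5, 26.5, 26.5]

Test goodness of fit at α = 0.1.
Chi-square goodness of fit test:
H₀: observed counts match expected distribution
H₁: observed counts differ from expected distribution
df = k - 1 = 3
χ² = Σ(O - E)²/E
   = (33 - 26.5)²/26.5 + (29 - 26.5)²/26.5 + (21 - 26.5)²/26.5 + (23 - 26.5)²/26.5
   = 1.594 + 0.236 + 1.142 + 0.462
   = 3.43
p-value = 0.3294

Since p-value > α = 0.1, we fail to reject H₀.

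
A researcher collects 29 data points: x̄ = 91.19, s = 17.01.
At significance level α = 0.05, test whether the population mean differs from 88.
One-sample t-test:
H₀: μ = 88
H₁: μ ≠ 88
df = n - 1 = 28
t = (x̄ - μ₀) / (s/√n) = (91.19 - 88) / (17.01/√29) = 1.010
p-value = 0.3212

Since p-value > α = 0.05, we fail to reject H₀.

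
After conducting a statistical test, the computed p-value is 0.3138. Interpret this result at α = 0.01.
Since p = 0.3138 > α = 0.01, fail to reject H₀.
There is insufficient evidence to reject the null hypothesis; the result is not statistically significant at the 0.01 level.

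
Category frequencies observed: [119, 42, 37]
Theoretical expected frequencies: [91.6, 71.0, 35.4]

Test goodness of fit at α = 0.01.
Chi-square goodness of fit test:
H₀: observed counts match expected distribution
H₁: observed counts differ from expected distribution
df = k - 1 = 2
χ² = Σ(O - E)²/E
   = (119 - 91.6)²/91.6 + (42 - 71.0)²/71.0 + (37 - 35.4)²/35.4
   = 8.196 + 11.845 + 0.072
   = 20.11
p-value < 0.0001

Since p-value < α = 0.01, we reject H₀.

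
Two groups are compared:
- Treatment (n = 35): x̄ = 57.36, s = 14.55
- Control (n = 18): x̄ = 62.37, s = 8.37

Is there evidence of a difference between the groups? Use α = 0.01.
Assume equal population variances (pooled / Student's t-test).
Student's two-sample t-test (equal variances):
H₀: μ₁ = μ₂
H₁: μ₁ ≠ μ₂
df = n₁ + n₂ - 2 = 51
Pooled variance s_p² = [(n₁-1)s₁² + (n₂-1)s₂²] / (n₁ + n₂ - 2) = [(34)(14.55²) + (17)(8.37²)] / 51 = 164.4873
SE = √(s_p²(1/n₁ + 1/n₂)) = √(164.4873 × (1/35 + 1/18)) = 3.7199
t = (x̄₁ - x̄₂) / SE = (57.36 - 62.37) / 3.7199 = -5.01 / 3.7199 = -1.347
p-value = 0.1840

Since p-value > α = 0.01, we fail to reject H₀.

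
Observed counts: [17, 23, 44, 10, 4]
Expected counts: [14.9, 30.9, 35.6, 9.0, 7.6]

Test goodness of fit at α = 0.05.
Chi-square goodness of fit test:
H₀: observed counts match expected distribution
H₁: observed counts differ from expected distribution
df = k - 1 = 4
χ² = Σ(O - E)²/E
   = (17 - 14.9)²/14.9 + (23 - 30.9)²/30.9 + (44 - 35.6)²/35.6 + (10 - 9.0)²/9.0 + (4 - 7.6)²/7.6
   = 0.296 + 2.020 + 1.982 + 0.111 + 1.705
   = 6.11
p-value = 0.1908

Since p-value > α = 0.05, we fail to reject H₀.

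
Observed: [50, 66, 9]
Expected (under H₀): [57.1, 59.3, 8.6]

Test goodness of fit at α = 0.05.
Chi-square goodness of fit test:
H₀: observed counts match expected distribution
H₁: observed counts differ from expected distribution
df = k - 1 = 2
χ² = Σ(O - E)²/E
   = (50 - 57.1)²/57.1 + (66 - 59.3)²/59.3 + (9 - 8.6)²/8.6
   = 0.883 + 0.757 + 0.019
   = 1.66
p-value = 0.4364

Since p-value > α = 0.05, we fail to reject H₀.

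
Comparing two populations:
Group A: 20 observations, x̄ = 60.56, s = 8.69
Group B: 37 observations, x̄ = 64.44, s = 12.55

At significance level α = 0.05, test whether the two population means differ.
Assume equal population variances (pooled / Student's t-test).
Student's two-sample t-test (equal variances):
H₀: μ₁ = μ₂
H₁: μ₁ ≠ μ₂
df = n₁ + n₂ - 2 = 55
Pooled variance s_p² = [(n₁-1)s₁² + (n₂-1)s₂²] / (n₁ + n₂ - 2) = [(19)(8.69²) + (36)(12.55²)] / 55 = 129.1799
SE = √(s_p²(1/n₁ + 1/n₂)) = √(129.1799 × (1/20 + 1/37)) = 3.1544
t = (x̄₁ - x̄₂) / SE = (60.56 - 64.44) / 3.1544 = -3.88 / 3.1544 = -1.230
p-value = 0.2239

Since p-value > α = 0.05, we fail to reject H₀.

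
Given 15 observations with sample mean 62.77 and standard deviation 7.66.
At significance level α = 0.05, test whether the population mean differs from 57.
One-sample t-test:
H₀: μ = 57
H₁: μ ≠ 57
df = n - 1 = 14
t = (x̄ - μ₀) / (s/√n) = (62.77 - 57) / (7.66/√15) = 2.917
p-value = 0.0112

Since p-value < α = 0.05, we reject H₀.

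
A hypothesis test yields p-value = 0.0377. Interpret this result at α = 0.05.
Since p = 0.0377 < α = 0.05, reject H₀.
There is sufficient evidence to reject the null hypothesis; the result is statistically significant at the 0.05 level.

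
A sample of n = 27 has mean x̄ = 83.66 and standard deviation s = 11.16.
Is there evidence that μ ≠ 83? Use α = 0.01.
One-sample t-test:
H₀: μ = 83
H₁: μ ≠ 83
df = n - 1 = 26
t = (x̄ - μ₀) / (s/√n) = (83.66 - 83) / (11.16/√27) = 0.307
p-value = 0.7611

Since p-value > α = 0.01, we fail to reject H₀.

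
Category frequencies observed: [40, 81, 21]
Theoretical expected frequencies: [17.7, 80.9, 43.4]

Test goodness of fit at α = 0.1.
Chi-square goodness of fit test:
H₀: observed counts match expected distribution
H₁: observed counts differ from expected distribution
df = k - 1 = 2
χ² = Σ(O - E)²/E
   = (40 - 17.7)²/17.7 + (81 - 80.9)²/80.9 + (21 - 43.4)²/43.4
   = 28.095 + 0.000 + 11.561
   = 39.66
p-value < 0.0001

Since p-value < α = 0.1, we reject H₀.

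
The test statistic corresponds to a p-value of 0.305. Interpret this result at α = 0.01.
Since p = 0.305 > α = 0.01, fail to reject H₀.
There is insufficient evidence to reject the null hypothesis; the result is not statistically significant at the 0.01 level.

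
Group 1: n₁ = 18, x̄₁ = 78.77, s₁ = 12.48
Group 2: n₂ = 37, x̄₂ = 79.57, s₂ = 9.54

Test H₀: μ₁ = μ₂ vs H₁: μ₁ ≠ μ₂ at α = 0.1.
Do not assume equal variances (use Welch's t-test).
Welch's two-sample t-test:
H₀: μ₁ = μ₂
H₁: μ₁ ≠ μ₂
s₁²/n₁ = 12.48²/18 = 8.6528,  s₂²/n₂ = 9.54²/37 = 2.4598
SE = √(s₁²/n₁ + s₂²/n₂) = √(8.6528 + 2.4598) = 3.3336
df (Welch-Satterthwaite) = (s₁²/n₁ + s₂²/n₂)² / [(s₁²/n₁)²/(n₁-1) + (s₂²/n₂)²/(n₂-1)] ≈ 27.01
t = (x̄₁ - x̄₂) / SE = (78.77 - 79.57) / 3.3336 = -0.80 / 3.3336 = -0.240
p-value = 0.8122

Since p-value > α = 0.1, we fail to reject H₀.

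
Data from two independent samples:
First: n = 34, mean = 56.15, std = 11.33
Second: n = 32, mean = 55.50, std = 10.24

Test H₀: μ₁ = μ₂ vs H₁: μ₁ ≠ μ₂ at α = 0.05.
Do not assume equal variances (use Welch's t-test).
Welch's two-sample t-test:
H₀: μ₁ = μ₂
H₁: μ₁ ≠ μ₂
s₁²/n₁ = 11.33²/34 = 3.7756,  s₂²/n₂ = 10.24²/32 = 3.2768
SE = √(s₁²/n₁ + s₂²/n₂) = √(3.7756 + 3.2768) = 2.6556
df (Welch-Satterthwaite) = (s₁²/n₁ + s₂²/n₂)² / [(s₁²/n₁)²/(n₁-1) + (s₂²/n₂)²/(n₂-1)] ≈ 63.90
t = (x̄₁ - x̄₂) / SE = (56.15 - 55.50) / 2.6556 = 0.65 / 2.6556 = 0.245
p-value = 0.8074

Since p-value > α = 0.05, we fail to reject H₀.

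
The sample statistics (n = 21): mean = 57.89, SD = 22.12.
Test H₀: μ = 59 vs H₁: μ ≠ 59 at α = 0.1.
One-sample t-test:
H₀: μ = 59
H₁: μ ≠ 59
df = n - 1 = 20
t = (x̄ - μ₀) / (s/√n) = (57.89 - 59) / (22.12/√21) = -0.230
p-value = 0.8205

Since p-value > α = 0.1, we fail to reject H₀.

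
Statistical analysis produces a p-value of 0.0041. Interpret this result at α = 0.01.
Since p = 0.0041 < α = 0.01, reject H₀.
There is sufficient evidence to reject the null hypothesis; the result is statistically significant at the 0.01 level.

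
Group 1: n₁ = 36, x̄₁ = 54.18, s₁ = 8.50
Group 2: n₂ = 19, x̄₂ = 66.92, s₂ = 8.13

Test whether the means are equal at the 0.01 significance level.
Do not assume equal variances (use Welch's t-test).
Welch's two-sample t-test:
H₀: μ₁ = μ₂
H₁: μ₁ ≠ μ₂
s₁²/n₁ = 8.50²/36 = 2.0069,  s₂²/n₂ = 8.13²/19 = 3.4788
SE = √(s₁²/n₁ + s₂²/n₂) = √(2.0069 + 3.4788) = 2.3422
df (Welch-Satterthwaite) = (s₁²/n₁ + s₂²/n₂)² / [(s₁²/n₁)²/(n₁-1) + (s₂²/n₂)²/(n₂-1)] ≈ 38.22
t = (x̄₁ - x̄₂) / SE = (54.18 - 66.92) / 2.3422 = -12.74 / 2.3422 = -5.439
p-value < 0.0001

Since p-value < α = 0.01, we reject H₀.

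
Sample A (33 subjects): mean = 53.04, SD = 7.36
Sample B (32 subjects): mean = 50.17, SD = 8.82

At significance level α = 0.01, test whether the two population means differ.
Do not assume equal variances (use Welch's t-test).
Welch's two-sample t-test:
H₀: μ₁ = μ₂
H₁: μ₁ ≠ μ₂
s₁²/n₁ = 7.36²/33 = 1.6415,  s₂²/n₂ = 8.82²/32 = 2.4310
SE = √(s₁²/n₁ + s₂²/n₂) = √(1.6415 + 2.4310) = 2.0180
df (Welch-Satterthwaite) = (s₁²/n₁ + s₂²/n₂)² / [(s₁²/n₁)²/(n₁-1) + (s₂²/n₂)²/(n₂-1)] ≈ 60.34
t = (x̄₁ - x̄₂) / SE = (53.04 - 50.17) / 2.0180 = 2.87 / 2.0180 = 1.422
p-value = 0.1601

Since p-value > α = 0.01, we fail to reject H₀.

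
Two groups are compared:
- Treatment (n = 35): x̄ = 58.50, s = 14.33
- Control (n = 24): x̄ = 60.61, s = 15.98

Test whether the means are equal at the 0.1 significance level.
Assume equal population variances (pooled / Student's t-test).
Student's two-sample t-test (equal variances):
H₀: μ₁ = μ₂
H₁: μ₁ ≠ μ₂
df = n₁ + n₂ - 2 = 57
Pooled variance s_p² = [(n₁-1)s₁² + (n₂-1)s₂²] / (n₁ + n₂ - 2) = [(34)(14.33²) + (23)(15.98²)] / 57 = 225.5290
SE = √(s_p²(1/n₁ + 1/n₂)) = √(225.5290 × (1/35 + 1/24)) = 3.9800
t = (x̄₁ - x̄₂) / SE = (58.50 - 60.61) / 3.9800 = -2.11 / 3.9800 = -0.530
p-value = 0.5981

Since p-value > α = 0.1, we fail to reject H₀.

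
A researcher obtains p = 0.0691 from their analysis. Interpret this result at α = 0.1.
Since p = 0.0691 < α = 0.1, reject H₀.
There is sufficient evidence to reject the null hypothesis; the result is statistically significant at the 0.1 level.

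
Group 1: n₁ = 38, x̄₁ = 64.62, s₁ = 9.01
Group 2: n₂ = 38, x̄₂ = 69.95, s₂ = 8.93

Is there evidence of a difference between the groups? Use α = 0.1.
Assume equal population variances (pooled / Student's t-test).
Student's two-sample t-test (equal variances):
H₀: μ₁ = μ₂
H₁: μ₁ ≠ μ₂
df = n₁ + n₂ - 2 = 74
Pooled variance s_p² = [(n₁-1)s₁² + (n₂-1)s₂²] / (n₁ + n₂ - 2) = [(37)(9.01²) + (37)(8.93²)] / 74 = 80.4625
SE = √(s_p²(1/n₁ + 1/n₂)) = √(80.4625 × (1/38 + 1/38)) = 2.0579
t = (x̄₁ - x̄₂) / SE = (64.62 - 69.95) / 2.0579 = -5.33 / 2.0579 = -2.590
p-value = 0.0116

Since p-value < α = 0.1, we reject H₀.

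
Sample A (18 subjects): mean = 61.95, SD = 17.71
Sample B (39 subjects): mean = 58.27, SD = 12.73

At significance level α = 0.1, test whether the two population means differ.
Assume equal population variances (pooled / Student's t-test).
Student's two-sample t-test (equal variances):
H₀: μ₁ = μ₂
H₁: μ₁ ≠ μ₂
df = n₁ + n₂ - 2 = 55
Pooled variance s_p² = [(n₁-1)s₁² + (n₂-1)s₂²] / (n₁ + n₂ - 2) = [(17)(17.71²) + (38)(12.73²)] / 55 = 208.9084
SE = √(s_p²(1/n₁ + 1/n₂)) = √(208.9084 × (1/18 + 1/39)) = 4.1186
t = (x̄₁ - x̄₂) / SE = (61.95 - 58.27) / 4.1186 = 3.68 / 4.1186 = 0.894
p-value = 0.3755

Since p-value > α = 0.1, we fail to reject H₀.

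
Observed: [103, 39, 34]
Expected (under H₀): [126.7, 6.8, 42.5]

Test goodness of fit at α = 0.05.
Chi-square goodness of fit test:
H₀: observed counts match expected distribution
H₁: observed counts differ from expected distribution
df = k - 1 = 2
χ² = Σ(O - E)²/E
   = (103 - 126.7)²/126.7 + (39 - 6.8)²/6.8 + (34 - 42.5)²/42.5
   = 4.433 + 152.476 + 1.700
   = 158.61
p-value < 0.0001

Since p-value < α = 0.05, we reject H₀.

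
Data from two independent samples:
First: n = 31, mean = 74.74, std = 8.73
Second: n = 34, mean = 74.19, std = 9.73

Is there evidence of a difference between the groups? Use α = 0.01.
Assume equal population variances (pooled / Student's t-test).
Student's two-sample t-test (equal variances):
H₀: μ₁ = μ₂
H₁: μ₁ ≠ μ₂
df = n₁ + n₂ - 2 = 63
Pooled variance s_p² = [(n₁-1)s₁² + (n₂-1)s₂²] / (n₁ + n₂ - 2) = [(30)(8.73²) + (33)(9.73²)] / 63 = 85.8824
SE = √(s_p²(1/n₁ + 1/n₂)) = √(85.8824 × (1/31 + 1/34)) = 2.3014
t = (x̄₁ - x̄₂) / SE = (74.74 - 74.19) / 2.3014 = 0.55 / 2.3014 = 0.239
p-value = 0.8119

Since p-value > α = 0.01, we fail to reject H₀.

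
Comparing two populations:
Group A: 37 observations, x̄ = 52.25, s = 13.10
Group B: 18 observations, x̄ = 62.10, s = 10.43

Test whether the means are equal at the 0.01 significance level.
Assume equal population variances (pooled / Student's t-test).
Student's two-sample t-test (equal variances):
H₀: μ₁ = μ₂
H₁: μ₁ ≠ μ₂
df = n₁ + n₂ - 2 = 53
Pooled variance s_p² = [(n₁-1)s₁² + (n₂-1)s₂²] / (n₁ + n₂ - 2) = [(36)(13.10²) + (17)(10.43²)] / 53 = 151.4586
SE = √(s_p²(1/n₁ + 1/n₂)) = √(151.4586 × (1/37 + 1/18)) = 3.5366
t = (x̄₁ - x̄₂) / SE = (52.25 - 62.10) / 3.5366 = -9.85 / 3.5366 = -2.785
p-value = 0.0074

Since p-value < α = 0.01, we reject H₀.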